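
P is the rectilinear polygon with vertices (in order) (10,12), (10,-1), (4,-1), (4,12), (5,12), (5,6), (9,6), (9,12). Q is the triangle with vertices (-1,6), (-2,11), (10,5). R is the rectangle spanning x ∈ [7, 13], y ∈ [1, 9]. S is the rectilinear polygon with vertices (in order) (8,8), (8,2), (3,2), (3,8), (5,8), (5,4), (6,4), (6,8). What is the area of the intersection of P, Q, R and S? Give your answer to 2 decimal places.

0.77

The intersection is the polygon with vertices (7,5.273), (7,6), (8,6), (8,5.182).
By the shoelace formula its area is 0.77.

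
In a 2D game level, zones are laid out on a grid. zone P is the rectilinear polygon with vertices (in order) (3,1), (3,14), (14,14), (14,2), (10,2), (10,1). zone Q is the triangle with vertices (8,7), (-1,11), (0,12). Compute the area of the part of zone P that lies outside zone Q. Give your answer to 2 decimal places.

|zone P| = 139, |zone P∩zone Q| = 2.2569.
|zone P ∖ zone Q| = |zone P| − |zone P∩zone Q| = 139 − 2.2569 = 136.74.

136.74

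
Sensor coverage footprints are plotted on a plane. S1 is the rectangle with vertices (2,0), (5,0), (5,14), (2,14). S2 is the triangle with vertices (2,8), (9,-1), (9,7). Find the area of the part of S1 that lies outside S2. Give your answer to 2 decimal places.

|S1| = 42, |S1∩S2| = 5.1429.
|S1 ∖ S2| = |S1| − |S1∩S2| = 42 − 5.1429 = 36.86.

36.86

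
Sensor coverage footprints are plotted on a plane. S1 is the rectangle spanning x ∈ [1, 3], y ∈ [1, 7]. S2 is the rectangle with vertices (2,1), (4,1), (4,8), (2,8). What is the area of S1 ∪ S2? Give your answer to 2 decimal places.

By inclusion–exclusion:
Individual areas: |S1| = 12, |S2| = 14.
|S1∩S2|: x∈[2,3], y∈[1,7] → 1·6 = 6.
|S1 ∪ S2| = 26 − 6 = 20.00.

20.00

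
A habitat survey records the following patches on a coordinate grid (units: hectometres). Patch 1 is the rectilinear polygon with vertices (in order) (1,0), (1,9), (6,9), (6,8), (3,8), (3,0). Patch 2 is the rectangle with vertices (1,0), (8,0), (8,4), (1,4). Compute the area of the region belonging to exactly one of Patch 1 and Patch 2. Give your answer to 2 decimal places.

33.00

|Patch 1| = 21, |Patch 2| = 28, |Patch 1∩Patch 2| = 8.
|Patch 1 △ Patch 2| = |Patch 1| + |Patch 2| − 2·|Patch 1∩Patch 2| = 21 + 28 − 16 = 33.00.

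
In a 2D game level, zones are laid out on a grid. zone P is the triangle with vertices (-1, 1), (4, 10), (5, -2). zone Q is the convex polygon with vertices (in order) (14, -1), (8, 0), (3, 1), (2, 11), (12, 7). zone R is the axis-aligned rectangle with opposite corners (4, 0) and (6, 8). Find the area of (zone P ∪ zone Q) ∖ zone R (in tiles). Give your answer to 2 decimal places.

95.64

|zone P ∪ zone Q| = 111.0169.
|(zone P ∪ zone Q) ∩ zone R| = 15.3802.
|(zone P ∪ zone Q) ∖ zone R| = 111.0169 − 15.3802 = 95.64.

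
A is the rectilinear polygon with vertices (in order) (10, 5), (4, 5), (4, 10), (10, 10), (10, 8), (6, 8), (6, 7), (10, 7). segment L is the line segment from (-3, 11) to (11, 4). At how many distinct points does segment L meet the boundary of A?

The segment meets the boundary at (9,5), (4,7.5).

2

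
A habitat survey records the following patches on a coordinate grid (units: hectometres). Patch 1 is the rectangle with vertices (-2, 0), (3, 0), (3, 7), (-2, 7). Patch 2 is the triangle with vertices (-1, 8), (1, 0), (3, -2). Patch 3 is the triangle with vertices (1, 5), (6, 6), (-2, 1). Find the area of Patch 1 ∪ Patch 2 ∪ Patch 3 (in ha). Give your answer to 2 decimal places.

38.19

By inclusion–exclusion:
Individual areas: |Patch 1| = 35, |Patch 2| = 6, |Patch 3| = 8.5.
|Patch 1∩Patch 2| = 4.725.
|Patch 1∩Patch 3| = 6.5875.
|Patch 2∩Patch 3| = 0.9309.
|Patch 1∩Patch 2∩Patch 3| = 0.9309.
|Patch 1 ∪ Patch 2 ∪ Patch 3| = 49.5 − 12.2434 + 0.9309 = 38.19.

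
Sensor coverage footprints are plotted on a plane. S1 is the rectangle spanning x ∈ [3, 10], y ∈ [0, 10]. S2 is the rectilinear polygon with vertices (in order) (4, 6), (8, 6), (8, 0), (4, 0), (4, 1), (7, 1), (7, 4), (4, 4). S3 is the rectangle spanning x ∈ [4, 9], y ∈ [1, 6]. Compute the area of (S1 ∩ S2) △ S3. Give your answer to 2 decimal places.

|S1 ∩ S2| = 15.
|(S1 ∩ S2) ∩ S3| = 11.
|(S1 ∩ S2) △ S3| = 15 + 25 − 22 = 18.00.

18.00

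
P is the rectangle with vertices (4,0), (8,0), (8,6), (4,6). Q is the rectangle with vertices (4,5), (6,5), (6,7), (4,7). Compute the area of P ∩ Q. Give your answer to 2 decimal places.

|P∩Q|: x∈[4,6], y∈[5,6] → 2·1 = 2.

2.00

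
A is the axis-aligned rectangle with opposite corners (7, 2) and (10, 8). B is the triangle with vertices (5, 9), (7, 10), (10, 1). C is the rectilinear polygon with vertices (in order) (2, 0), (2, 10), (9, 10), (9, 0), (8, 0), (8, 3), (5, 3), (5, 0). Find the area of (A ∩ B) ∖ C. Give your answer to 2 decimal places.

0.55

|A ∩ B| = 5.4875.
|(A ∩ B) ∩ C| = 4.9333.
|(A ∩ B) ∖ C| = 5.4875 − 4.9333 = 0.55.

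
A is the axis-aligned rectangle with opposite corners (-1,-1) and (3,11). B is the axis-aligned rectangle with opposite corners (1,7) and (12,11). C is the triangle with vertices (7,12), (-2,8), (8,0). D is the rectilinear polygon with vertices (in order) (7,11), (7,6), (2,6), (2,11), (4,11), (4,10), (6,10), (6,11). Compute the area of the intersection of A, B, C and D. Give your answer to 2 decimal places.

3.00

The intersection is the polygon with vertices (3,10.222), (3,7), (2,7), (2,9.778).
By the shoelace formula its area is 3.00.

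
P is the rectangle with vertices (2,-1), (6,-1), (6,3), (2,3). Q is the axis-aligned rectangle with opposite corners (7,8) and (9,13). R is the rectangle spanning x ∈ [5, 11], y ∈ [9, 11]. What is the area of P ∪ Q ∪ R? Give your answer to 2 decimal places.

34.00

By inclusion–exclusion:
Individual areas: |P| = 16, |Q| = 10, |R| = 12.
|P∩Q| = 0 (no overlap).
|P∩R| = 0 (no overlap).
|Q∩R|: x∈[7,9], y∈[9,11] → 2·2 = 4.
|P∩Q∩R| = 0.
|P ∪ Q ∪ R| = 38 − 4 + 0 = 34.00.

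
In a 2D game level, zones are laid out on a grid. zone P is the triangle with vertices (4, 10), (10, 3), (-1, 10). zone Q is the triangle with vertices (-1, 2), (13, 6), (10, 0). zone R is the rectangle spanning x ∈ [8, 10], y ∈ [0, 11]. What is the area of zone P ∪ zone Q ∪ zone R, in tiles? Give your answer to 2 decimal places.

65.04

By inclusion–exclusion:
Individual areas: |zone P| = 17.5, |zone Q| = 36, |zone R| = 22.
|zone P∩zone Q| = 0.9091.
|zone P∩zone R| = 1.0606.
|zone Q∩zone R| = 9.3506.
|zone P∩zone Q∩zone R| = 0.8608.
|zone P ∪ zone Q ∪ zone R| = 75.5 − 11.3204 + 0.8608 = 65.04.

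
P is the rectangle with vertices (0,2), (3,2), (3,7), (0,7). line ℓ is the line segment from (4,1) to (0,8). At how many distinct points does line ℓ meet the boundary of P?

The segment meets the boundary at (0.571,7), (3,2.75).

2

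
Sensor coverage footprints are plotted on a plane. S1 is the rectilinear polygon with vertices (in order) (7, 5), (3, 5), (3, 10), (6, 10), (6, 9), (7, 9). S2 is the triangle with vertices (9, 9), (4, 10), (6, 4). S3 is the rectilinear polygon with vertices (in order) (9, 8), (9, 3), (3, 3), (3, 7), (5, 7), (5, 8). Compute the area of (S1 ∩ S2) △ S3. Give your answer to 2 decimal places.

|S1 ∩ S2| = 9.3.
|(S1 ∩ S2) ∩ S3| = 5.2.
|(S1 ∩ S2) △ S3| = 9.3 + 28 − 10.4 = 26.90.

26.90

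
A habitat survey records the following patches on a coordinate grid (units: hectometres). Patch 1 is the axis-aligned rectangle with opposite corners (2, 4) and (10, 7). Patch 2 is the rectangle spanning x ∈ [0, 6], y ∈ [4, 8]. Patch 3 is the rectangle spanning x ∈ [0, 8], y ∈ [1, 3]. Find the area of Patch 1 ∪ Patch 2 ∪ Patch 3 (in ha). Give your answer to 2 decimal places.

By inclusion–exclusion:
Individual areas: |Patch 1| = 24, |Patch 2| = 24, |Patch 3| = 16.
|Patch 1∩Patch 2|: x∈[2,6], y∈[4,7] → 4·3 = 12.
|Patch 1∩Patch 3| = 0 (no overlap).
|Patch 2∩Patch 3| = 0 (no overlap).
|Patch 1∩Patch 2∩Patch 3| = 0.
|Patch 1 ∪ Patch 2 ∪ Patch 3| = 64 − 12 + 0 = 52.00.

52.00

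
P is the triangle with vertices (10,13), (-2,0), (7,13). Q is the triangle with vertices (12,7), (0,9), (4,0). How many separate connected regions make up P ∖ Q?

2

P ∖ Q splits into 2 disjoint pieces (area 11.69, area 2.6721).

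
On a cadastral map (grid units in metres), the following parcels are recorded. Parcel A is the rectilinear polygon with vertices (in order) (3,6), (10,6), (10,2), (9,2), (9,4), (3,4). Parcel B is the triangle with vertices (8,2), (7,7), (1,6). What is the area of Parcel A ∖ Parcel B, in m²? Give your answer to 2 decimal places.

7.84

|Parcel A| = 16, |Parcel A∩Parcel B| = 8.1571.
|Parcel A ∖ Parcel B| = |Parcel A| − |Parcel A∩Parcel B| = 16 − 8.1571 = 7.84.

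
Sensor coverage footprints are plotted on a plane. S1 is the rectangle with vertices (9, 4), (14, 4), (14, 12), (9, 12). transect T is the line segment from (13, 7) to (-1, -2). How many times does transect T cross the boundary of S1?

1

The segment meets the boundary at (9,4.429).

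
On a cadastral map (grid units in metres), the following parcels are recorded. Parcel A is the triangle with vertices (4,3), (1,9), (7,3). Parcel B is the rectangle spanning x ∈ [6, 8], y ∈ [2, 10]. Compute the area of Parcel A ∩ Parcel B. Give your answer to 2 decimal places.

The intersection is the polygon with vertices (7,3), (6,3), (6,4).
By the shoelace formula its area is 0.50.

0.50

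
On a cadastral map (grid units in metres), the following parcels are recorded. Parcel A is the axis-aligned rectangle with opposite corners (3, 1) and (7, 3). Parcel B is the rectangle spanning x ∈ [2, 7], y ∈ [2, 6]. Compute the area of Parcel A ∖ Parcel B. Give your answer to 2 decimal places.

|Parcel A∩Parcel B|: x∈[3,7], y∈[2,3] → 4·1 = 4.
|Parcel A| = 8.
|Parcel A ∖ Parcel B| = |Parcel A| − |Parcel A∩Parcel B| = 8 − 4 = 4.00.

4.00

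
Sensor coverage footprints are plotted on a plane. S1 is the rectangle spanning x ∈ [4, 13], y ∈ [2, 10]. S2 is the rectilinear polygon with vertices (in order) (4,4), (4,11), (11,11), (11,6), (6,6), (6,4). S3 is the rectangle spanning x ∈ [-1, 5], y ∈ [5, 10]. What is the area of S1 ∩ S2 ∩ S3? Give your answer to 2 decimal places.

The intersection is the polygon with vertices (4,10), (5,10), (5,5), (4,5).
By the shoelace formula its area is 5.00.

5.00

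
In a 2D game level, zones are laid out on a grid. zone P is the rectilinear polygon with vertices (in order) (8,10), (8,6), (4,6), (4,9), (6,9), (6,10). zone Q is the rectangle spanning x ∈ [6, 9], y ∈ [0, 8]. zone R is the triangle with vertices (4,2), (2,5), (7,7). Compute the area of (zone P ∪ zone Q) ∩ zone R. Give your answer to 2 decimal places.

The region (zone P ∪ zone Q) ∩ zone R is the polygon with vertices (6,6), (4.5,6), (7,7), (6,5.333).
By the shoelace formula its area is 1.08.

1.08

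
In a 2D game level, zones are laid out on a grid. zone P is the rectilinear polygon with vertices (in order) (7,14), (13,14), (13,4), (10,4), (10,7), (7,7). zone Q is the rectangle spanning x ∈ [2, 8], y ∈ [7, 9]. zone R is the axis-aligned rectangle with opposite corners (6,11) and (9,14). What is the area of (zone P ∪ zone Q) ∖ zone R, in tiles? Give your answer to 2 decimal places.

55.00

|zone P ∪ zone Q| = 61.
|(zone P ∪ zone Q) ∩ zone R| = 6.
|(zone P ∪ zone Q) ∖ zone R| = 61 − 6 = 55.00.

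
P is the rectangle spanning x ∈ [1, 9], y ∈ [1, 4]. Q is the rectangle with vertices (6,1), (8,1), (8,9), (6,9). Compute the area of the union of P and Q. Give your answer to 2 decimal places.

By inclusion–exclusion:
Individual areas: |P| = 24, |Q| = 16.
|P∩Q|: x∈[6,8], y∈[1,4] → 2·3 = 6.
|P ∪ Q| = 40 − 6 = 34.00.

34.00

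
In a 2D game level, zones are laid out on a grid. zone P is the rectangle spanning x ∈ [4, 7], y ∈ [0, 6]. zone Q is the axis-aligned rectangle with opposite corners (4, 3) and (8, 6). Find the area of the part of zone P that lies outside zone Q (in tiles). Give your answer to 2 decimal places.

|zone P∩zone Q|: x∈[4,7], y∈[3,6] → 3·3 = 9.
|zone P| = 18.
|zone P ∖ zone Q| = |zone P| − |zone P∩zone Q| = 18 − 9 = 9.00.

9.00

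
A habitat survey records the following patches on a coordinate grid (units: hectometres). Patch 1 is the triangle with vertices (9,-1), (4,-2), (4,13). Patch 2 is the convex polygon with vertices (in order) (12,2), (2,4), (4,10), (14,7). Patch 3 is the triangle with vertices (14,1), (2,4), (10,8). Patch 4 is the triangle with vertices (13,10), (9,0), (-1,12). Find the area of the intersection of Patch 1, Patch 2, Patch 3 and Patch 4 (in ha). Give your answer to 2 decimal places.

4.71

The intersection is the polygon with vertices (6.4,3.12), (4.588,5.294), (6.424,6.212), (7.615,2.877).
By the shoelace formula its area is 4.71.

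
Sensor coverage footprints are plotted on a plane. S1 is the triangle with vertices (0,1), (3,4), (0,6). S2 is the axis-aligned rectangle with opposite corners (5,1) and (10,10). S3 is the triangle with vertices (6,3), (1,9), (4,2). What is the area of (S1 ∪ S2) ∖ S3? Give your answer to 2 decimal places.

|S1 ∪ S2| = 52.5.
|(S1 ∪ S2) ∩ S3| = 0.85.
|(S1 ∪ S2) ∖ S3| = 52.5 − 0.85 = 51.65.

51.65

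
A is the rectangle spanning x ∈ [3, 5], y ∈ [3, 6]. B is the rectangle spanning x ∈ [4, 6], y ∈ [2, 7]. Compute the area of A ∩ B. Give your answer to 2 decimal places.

|A∩B|: x∈[4,5], y∈[3,6] → 1·3 = 3.

3.00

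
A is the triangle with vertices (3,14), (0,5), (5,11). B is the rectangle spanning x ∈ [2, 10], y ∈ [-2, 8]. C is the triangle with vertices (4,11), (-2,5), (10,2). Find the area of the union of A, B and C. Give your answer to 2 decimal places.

By inclusion–exclusion:
Individual areas: |A| = 13.5, |B| = 80, |C| = 45.
|A∩B| = 0.15.
|A∩C| = 5.6667.
|B∩C| = 28.
|A∩B∩C| = 0.15.
|A ∪ B ∪ C| = 138.5 − 33.8167 + 0.15 = 104.83.

104.83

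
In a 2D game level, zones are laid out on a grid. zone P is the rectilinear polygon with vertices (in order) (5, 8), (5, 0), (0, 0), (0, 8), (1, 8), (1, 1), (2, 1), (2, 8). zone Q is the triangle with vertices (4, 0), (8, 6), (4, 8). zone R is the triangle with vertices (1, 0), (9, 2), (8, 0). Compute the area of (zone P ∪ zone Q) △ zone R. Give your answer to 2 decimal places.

45.00

|zone P ∪ zone Q| = 42.
|(zone P ∪ zone Q) ∩ zone R| = 2.
|(zone P ∪ zone Q) △ zone R| = 42 + 7 − 4 = 45.00.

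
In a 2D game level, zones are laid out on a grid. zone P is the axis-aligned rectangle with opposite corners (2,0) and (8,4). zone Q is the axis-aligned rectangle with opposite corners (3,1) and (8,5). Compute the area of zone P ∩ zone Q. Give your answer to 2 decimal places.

|zone P∩zone Q|: x∈[3,8], y∈[1,4] → 5·3 = 15.

15.00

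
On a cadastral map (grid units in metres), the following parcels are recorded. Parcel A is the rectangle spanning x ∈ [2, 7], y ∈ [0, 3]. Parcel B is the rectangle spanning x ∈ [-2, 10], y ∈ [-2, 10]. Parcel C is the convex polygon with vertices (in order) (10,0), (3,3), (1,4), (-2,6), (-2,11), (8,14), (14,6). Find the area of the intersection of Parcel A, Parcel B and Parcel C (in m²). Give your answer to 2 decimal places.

3.43

The intersection is the polygon with vertices (7,3), (7,1.286), (3,3).
By the shoelace formula its area is 3.43.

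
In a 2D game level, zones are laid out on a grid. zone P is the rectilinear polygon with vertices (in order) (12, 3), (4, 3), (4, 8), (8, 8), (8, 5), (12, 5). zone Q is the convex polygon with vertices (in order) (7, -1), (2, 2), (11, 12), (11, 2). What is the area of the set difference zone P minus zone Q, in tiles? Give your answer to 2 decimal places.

|zone P| = 28, |zone P∩zone Q| = 19.5778.
|zone P ∖ zone Q| = |zone P| − |zone P∩zone Q| = 28 − 19.5778 = 8.42.

8.42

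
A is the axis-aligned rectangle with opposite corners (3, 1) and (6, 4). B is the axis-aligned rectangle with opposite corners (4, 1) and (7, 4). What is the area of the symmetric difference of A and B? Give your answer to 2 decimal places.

|A∩B|: x∈[4,6], y∈[1,4] → 2·3 = 6.
|A △ B| = |A| + |B| − 2·|A∩B| = 9 + 9 − 12 = 6.00.

6.00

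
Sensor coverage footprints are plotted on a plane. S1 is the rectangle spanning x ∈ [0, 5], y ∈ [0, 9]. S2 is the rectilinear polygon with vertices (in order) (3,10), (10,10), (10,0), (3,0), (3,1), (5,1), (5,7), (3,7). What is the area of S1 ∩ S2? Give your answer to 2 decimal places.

6.00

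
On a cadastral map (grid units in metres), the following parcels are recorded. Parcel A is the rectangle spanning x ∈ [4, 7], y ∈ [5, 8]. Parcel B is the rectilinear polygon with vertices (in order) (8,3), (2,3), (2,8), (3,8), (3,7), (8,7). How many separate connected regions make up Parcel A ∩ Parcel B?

1

Parcel A ∩ Parcel B is a single connected region.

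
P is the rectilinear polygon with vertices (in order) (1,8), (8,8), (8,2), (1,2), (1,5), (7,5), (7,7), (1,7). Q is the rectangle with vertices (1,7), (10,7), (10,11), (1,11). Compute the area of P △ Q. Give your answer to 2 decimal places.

|P| = 30, |Q| = 36, |P∩Q| = 7.
|P △ Q| = |P| + |Q| − 2·|P∩Q| = 30 + 36 − 14 = 52.00.

52.00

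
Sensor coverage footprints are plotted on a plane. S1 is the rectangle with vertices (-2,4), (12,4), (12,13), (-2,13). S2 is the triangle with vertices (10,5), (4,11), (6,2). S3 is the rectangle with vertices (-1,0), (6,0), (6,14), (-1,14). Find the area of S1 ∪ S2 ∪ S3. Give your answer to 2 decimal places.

163.67

By inclusion–exclusion:
Individual areas: |S1| = 126, |S2| = 21, |S3| = 98.
|S1∩S2| = 17.8889.
|S1∩S3|: x∈[-1,6], y∈[4,13] → 7·9 = 63.
|S2∩S3| = 7.
|S1∩S2∩S3| = 6.5556.
|S1 ∪ S2 ∪ S3| = 245 − 87.8889 + 6.5556 = 163.67.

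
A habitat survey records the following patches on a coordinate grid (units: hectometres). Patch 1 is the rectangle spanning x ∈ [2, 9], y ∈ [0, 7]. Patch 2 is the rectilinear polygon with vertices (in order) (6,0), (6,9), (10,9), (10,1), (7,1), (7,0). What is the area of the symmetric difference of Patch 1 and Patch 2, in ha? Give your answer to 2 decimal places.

|Patch 1| = 49, |Patch 2| = 33, |Patch 1∩Patch 2| = 19.
|Patch 1 △ Patch 2| = |Patch 1| + |Patch 2| − 2·|Patch 1∩Patch 2| = 49 + 33 − 38 = 44.00.

44.00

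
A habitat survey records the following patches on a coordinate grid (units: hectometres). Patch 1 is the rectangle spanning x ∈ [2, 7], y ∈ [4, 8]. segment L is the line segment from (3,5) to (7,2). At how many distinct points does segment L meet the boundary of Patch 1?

1

The segment meets the boundary at (4.333,4).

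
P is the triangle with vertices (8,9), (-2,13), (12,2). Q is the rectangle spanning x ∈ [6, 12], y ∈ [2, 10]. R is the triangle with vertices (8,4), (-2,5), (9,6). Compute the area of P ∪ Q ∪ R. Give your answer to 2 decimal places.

By inclusion–exclusion:
Individual areas: |P| = 27, |Q| = 48, |R| = 10.5.
|P∩Q| = 14.6571.
|P∩R| = 1.055.
|Q∩R| = 4.3909.
|P∩Q∩R| = 1.055.
|P ∪ Q ∪ R| = 85.5 − 20.103 + 1.055 = 66.45.

66.45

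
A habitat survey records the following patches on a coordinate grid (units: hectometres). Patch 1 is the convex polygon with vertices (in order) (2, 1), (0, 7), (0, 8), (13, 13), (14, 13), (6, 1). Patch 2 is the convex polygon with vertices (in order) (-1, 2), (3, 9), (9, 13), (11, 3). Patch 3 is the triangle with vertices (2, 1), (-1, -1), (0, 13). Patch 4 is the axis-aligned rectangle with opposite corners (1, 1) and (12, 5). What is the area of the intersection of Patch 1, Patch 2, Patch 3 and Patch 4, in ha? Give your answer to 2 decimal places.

1.04

The intersection is the polygon with vertices (1.794,2.233), (1.595,2.216), (1,4), (1,5), (1.333,5).
By the shoelace formula its area is 1.04.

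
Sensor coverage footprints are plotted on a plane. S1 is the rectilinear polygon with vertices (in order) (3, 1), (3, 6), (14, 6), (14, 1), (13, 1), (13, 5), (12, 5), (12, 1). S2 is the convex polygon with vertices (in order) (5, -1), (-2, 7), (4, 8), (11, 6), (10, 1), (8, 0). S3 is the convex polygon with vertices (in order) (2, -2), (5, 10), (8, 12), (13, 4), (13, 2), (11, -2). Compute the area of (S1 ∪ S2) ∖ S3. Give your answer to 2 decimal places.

|S1 ∪ S2| = 83.5357.
|(S1 ∪ S2) ∩ S3| = 56.8954.
|(S1 ∪ S2) ∖ S3| = 83.5357 − 56.8954 = 26.64.

26.64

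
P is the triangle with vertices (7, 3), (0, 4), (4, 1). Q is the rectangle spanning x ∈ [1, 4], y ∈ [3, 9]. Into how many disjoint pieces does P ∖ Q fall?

P ∖ Q splits into 2 disjoint pieces (area 6.3095, area 0.3036).

2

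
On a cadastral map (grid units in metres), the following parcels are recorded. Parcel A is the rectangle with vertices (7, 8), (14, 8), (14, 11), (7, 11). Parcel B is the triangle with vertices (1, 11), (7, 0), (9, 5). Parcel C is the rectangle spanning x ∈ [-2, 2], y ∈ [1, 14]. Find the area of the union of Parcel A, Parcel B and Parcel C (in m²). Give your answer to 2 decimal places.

By inclusion–exclusion:
Individual areas: |Parcel A| = 21, |Parcel B| = 26, |Parcel C| = 52.
|Parcel A∩Parcel B| = 0.
|Parcel A∩Parcel C| = 0 (no overlap).
|Parcel B∩Parcel C| = 0.5417.
|Parcel A∩Parcel B∩Parcel C| = 0.
|Parcel A ∪ Parcel B ∪ Parcel C| = 99 − 0.5417 + 0 = 98.46.

98.46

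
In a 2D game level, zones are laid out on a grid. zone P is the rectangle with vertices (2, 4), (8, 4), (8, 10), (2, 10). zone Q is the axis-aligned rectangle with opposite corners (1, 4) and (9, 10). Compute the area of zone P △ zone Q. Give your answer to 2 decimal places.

12.00

|zone P∩zone Q|: x∈[2,8], y∈[4,10] → 6·6 = 36.
|zone P △ zone Q| = |zone P| + |zone Q| − 2·|zone P∩zone Q| = 36 + 48 − 72 = 12.00.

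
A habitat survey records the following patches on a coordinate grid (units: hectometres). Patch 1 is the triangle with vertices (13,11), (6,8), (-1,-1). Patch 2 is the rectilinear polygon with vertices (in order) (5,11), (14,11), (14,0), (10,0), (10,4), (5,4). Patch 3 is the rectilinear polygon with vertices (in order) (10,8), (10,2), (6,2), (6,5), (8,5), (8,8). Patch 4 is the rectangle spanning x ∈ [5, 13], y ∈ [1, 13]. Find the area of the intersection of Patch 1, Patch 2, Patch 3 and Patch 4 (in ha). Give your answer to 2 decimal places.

The intersection is the polygon with vertices (8,8), (9.5,8), (8,6.714).
By the shoelace formula its area is 0.96.

0.96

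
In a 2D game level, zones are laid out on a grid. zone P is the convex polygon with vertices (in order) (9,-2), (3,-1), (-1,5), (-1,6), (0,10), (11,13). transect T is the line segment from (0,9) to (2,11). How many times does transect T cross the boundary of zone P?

1

The segment meets the boundary at (1.375,10.375).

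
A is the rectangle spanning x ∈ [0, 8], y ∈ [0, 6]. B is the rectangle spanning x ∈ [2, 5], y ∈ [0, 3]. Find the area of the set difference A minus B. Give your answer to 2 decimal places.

39.00

|A∩B|: x∈[2,5], y∈[0,3] → 3·3 = 9.
|A| = 48.
|A ∖ B| = |A| − |A∩B| = 48 − 9 = 39.00.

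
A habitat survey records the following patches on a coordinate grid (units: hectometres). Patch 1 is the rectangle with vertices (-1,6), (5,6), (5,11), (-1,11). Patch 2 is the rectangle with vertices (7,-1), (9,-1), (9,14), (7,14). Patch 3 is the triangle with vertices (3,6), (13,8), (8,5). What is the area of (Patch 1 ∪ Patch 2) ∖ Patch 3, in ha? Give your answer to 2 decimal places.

|Patch 1 ∪ Patch 2| = 60.
|(Patch 1 ∪ Patch 2) ∩ Patch 3| = 4.
|(Patch 1 ∪ Patch 2) ∖ Patch 3| = 60 − 4 = 56.00.

56.00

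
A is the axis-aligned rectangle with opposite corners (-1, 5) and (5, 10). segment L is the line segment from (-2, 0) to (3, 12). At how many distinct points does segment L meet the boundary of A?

2

The segment meets the boundary at (2.167,10), (0.083,5).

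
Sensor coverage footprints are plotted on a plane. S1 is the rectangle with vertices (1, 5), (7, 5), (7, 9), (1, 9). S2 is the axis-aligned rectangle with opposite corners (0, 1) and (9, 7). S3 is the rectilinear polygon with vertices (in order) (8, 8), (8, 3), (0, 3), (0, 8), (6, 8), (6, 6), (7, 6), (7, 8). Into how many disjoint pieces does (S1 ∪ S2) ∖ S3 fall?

(S1 ∪ S2) ∖ S3 splits into 2 disjoint pieces (area 8, area 22).

2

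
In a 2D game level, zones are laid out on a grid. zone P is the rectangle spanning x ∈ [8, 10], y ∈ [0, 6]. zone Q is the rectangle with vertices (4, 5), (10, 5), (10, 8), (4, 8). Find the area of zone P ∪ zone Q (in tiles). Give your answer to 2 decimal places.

28.00

By inclusion–exclusion:
Individual areas: |zone P| = 12, |zone Q| = 18.
|zone P∩zone Q|: x∈[8,10], y∈[5,6] → 2·1 = 2.
|zone P ∪ zone Q| = 30 − 2 = 28.00.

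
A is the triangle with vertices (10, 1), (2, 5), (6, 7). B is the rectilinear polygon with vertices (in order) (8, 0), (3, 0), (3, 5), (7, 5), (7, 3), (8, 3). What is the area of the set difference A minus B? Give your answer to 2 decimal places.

|A| = 16, |A∩B| = 6.75.
|A ∖ B| = |A| − |A∩B| = 16 − 6.75 = 9.25.

9.25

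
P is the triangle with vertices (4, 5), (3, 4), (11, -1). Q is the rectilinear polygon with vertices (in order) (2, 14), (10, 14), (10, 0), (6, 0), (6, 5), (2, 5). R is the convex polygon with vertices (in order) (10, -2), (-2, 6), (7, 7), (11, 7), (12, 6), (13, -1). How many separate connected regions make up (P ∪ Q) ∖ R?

(P ∪ Q) ∖ R splits into 2 disjoint pieces (area 57.3889, area 0.3333).

2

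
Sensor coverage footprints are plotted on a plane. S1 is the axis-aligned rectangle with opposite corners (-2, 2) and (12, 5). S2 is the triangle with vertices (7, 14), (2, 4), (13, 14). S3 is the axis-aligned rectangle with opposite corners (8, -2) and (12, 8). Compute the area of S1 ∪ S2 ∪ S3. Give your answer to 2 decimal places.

By inclusion–exclusion:
Individual areas: |S1| = 42, |S2| = 30, |S3| = 40.
|S1∩S2| = 0.3.
|S1∩S3|: x∈[8,12], y∈[2,5] → 4·3 = 12.
|S2∩S3| = 0.
|S1∩S2∩S3| = 0.
|S1 ∪ S2 ∪ S3| = 112 − 12.3 + 0 = 99.70.

99.70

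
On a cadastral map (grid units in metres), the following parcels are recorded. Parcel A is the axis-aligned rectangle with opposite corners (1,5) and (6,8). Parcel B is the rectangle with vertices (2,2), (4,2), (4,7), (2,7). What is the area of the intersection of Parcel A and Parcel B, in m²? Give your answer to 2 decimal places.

4.00

|Parcel A∩Parcel B|: x∈[2,4], y∈[5,7] → 2·2 = 4.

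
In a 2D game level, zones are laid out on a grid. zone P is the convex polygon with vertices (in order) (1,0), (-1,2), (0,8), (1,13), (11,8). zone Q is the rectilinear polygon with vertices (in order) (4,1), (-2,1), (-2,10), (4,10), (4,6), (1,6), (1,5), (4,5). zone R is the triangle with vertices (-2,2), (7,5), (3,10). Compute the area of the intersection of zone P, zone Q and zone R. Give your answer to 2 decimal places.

17.46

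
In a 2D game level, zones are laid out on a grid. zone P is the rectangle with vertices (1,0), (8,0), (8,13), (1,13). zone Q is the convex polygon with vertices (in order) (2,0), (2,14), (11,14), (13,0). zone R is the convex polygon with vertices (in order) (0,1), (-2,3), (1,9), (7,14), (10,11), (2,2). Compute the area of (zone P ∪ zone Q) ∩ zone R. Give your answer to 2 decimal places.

The region (zone P ∪ zone Q) ∩ zone R is the polygon with vertices (1,9), (7,14), (10,11), (2,2), (1,1.5).
By the shoelace formula its area is 52.75.

52.75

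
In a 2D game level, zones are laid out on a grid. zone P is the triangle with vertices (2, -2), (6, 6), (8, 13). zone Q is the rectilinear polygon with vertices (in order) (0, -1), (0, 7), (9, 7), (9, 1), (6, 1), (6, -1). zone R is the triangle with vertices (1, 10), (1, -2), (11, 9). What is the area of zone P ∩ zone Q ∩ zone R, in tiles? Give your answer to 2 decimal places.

The intersection is the polygon with vertices (3.222,0.444), (2.786,-0.036), (5.6,7), (6.286,7), (6,6).
By the shoelace formula its area is 3.70.

3.70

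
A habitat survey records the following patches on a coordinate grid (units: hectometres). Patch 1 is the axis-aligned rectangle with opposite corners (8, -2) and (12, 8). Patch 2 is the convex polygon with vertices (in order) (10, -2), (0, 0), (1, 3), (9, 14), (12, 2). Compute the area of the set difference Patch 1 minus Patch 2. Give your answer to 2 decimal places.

|Patch 1| = 40, |Patch 1∩Patch 2| = 31.1.
|Patch 1 ∖ Patch 2| = |Patch 1| − |Patch 1∩Patch 2| = 40 − 31.1 = 8.90.

8.90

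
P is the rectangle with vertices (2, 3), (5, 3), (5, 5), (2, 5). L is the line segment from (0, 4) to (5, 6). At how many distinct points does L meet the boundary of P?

The segment meets the boundary at (2.5,5), (2,4.8).

2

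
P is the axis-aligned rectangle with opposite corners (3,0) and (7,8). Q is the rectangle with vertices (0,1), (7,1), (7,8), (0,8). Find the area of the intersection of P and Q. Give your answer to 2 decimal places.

28.00

|P∩Q|: x∈[3,7], y∈[1,8] → 4·7 = 28.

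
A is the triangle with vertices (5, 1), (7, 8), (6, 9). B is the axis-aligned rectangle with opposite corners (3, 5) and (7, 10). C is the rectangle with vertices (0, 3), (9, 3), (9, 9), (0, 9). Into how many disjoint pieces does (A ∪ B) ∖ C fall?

(A ∪ B) ∖ C splits into 2 disjoint pieces (area 0.3214, area 4).

2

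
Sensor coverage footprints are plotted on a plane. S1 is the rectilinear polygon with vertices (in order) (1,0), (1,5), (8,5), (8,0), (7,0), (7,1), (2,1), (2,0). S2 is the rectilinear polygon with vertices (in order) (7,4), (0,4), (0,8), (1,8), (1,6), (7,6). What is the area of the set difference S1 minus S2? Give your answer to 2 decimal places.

|S1| = 30, |S1∩S2| = 6.
|S1 ∖ S2| = |S1| − |S1∩S2| = 30 − 6 = 24.00.

24.00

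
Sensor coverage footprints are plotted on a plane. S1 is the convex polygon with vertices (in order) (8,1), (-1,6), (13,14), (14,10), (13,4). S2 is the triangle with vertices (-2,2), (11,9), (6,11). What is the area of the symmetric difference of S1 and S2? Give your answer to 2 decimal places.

79.96

|S1| = 101, |S2| = 30.5, |S1∩S2| = 25.7717.
|S1 △ S2| = |S1| + |S2| − 2·|S1∩S2| = 101 + 30.5 − 51.5435 = 79.96.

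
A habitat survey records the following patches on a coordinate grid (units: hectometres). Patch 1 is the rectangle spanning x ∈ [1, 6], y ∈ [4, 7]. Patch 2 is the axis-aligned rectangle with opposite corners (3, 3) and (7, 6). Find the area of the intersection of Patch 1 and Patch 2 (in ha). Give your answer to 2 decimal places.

6.00

|Patch 1∩Patch 2|: x∈[3,6], y∈[4,6] → 3·2 = 6.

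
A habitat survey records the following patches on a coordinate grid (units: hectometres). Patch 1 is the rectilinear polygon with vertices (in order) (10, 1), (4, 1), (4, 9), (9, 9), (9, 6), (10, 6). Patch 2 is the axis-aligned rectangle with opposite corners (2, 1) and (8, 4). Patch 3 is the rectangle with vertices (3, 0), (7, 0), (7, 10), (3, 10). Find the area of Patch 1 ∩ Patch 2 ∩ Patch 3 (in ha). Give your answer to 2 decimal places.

9.00

The intersection is the polygon with vertices (4,4), (7,4), (7,1), (4,1).
By the shoelace formula its area is 9.00.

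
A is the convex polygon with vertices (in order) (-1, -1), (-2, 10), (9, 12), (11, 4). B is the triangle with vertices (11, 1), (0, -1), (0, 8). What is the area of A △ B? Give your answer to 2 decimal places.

94.04

|A| = 114.5, |B| = 49.5, |A∩B| = 34.9817.
|A △ B| = |A| + |B| − 2·|A∩B| = 114.5 + 49.5 − 69.9634 = 94.04.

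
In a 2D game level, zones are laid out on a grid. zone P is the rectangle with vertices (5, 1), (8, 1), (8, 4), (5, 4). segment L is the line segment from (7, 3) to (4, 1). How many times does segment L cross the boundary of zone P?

1

The segment meets the boundary at (5,1.667).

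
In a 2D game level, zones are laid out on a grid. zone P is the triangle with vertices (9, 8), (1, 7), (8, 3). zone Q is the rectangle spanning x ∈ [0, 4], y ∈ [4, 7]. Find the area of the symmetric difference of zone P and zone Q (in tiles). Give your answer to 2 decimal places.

26.36

|zone P| = 19.5, |zone Q| = 12, |zone P∩zone Q| = 2.5714.
|zone P △ zone Q| = |zone P| + |zone Q| − 2·|zone P∩zone Q| = 19.5 + 12 − 5.1429 = 26.36.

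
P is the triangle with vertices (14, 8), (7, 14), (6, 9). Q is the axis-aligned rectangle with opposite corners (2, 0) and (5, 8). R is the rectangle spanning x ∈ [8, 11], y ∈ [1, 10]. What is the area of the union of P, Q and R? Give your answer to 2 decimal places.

67.19

By inclusion–exclusion:
Individual areas: |P| = 20.5, |Q| = 24, |R| = 27.
|P∩Q| = 0.
|P∩R| = 4.3125.
|Q∩R| = 0 (no overlap).
|P∩Q∩R| = 0.
|P ∪ Q ∪ R| = 71.5 − 4.3125 + 0 = 67.19.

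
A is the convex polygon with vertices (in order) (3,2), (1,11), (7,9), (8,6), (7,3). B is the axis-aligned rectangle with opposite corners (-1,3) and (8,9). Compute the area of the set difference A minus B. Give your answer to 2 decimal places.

|A| = 40, |A∩B| = 32.3333.
|A ∖ B| = |A| − |A∩B| = 40 − 32.3333 = 7.67.

7.67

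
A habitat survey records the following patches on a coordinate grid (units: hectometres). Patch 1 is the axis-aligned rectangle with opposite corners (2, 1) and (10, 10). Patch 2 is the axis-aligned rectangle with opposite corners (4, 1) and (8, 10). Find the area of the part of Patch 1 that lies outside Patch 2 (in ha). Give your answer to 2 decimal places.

|Patch 1∩Patch 2|: x∈[4,8], y∈[1,10] → 4·9 = 36.
|Patch 1| = 72.
|Patch 1 ∖ Patch 2| = |Patch 1| − |Patch 1∩Patch 2| = 72 − 36 = 36.00.

36.00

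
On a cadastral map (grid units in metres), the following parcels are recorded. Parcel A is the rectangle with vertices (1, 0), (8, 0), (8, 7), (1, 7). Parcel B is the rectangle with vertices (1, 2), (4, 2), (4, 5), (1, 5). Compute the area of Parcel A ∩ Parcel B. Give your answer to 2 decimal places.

9.00

|Parcel A∩Parcel B|: x∈[1,4], y∈[2,5] → 3·3 = 9.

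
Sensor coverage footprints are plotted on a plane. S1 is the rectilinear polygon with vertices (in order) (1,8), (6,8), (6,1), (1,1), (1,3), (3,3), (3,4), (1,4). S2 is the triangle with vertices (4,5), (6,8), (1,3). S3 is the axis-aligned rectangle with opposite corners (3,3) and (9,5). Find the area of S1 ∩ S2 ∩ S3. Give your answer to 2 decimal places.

0.33

The intersection is the polygon with vertices (3,4.333), (3,5), (4,5).
By the shoelace formula its area is 0.33.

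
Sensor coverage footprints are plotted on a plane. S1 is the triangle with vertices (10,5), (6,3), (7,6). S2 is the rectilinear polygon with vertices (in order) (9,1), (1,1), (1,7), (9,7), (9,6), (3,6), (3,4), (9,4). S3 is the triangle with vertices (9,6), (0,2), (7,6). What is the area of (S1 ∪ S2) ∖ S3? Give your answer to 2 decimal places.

|S1 ∪ S2| = 40.1667.
|(S1 ∪ S2) ∩ S3| = 1.599.
|(S1 ∪ S2) ∖ S3| = 40.1667 − 1.599 = 38.57.

38.57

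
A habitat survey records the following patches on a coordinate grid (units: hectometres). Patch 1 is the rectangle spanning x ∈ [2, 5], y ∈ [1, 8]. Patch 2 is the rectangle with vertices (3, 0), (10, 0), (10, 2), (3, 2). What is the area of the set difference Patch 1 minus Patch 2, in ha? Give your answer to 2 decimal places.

|Patch 1∩Patch 2|: x∈[3,5], y∈[1,2] → 2·1 = 2.
|Patch 1| = 21.
|Patch 1 ∖ Patch 2| = |Patch 1| − |Patch 1∩Patch 2| = 21 − 2 = 19.00.

19.00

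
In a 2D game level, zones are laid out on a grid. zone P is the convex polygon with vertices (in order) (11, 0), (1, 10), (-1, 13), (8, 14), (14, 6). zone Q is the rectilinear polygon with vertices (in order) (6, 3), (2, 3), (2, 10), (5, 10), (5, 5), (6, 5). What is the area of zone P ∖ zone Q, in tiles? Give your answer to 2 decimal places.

92.00

|zone P| = 99.5, |zone P∩zone Q| = 7.5.
|zone P ∖ zone Q| = |zone P| − |zone P∩zone Q| = 99.5 − 7.5 = 92.00.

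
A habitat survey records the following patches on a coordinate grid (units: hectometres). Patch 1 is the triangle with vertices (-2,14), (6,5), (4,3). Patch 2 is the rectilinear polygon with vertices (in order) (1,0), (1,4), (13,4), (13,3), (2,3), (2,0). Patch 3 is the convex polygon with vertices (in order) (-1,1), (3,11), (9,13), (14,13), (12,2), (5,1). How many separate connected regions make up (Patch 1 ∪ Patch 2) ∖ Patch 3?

3

(Patch 1 ∪ Patch 2) ∖ Patch 3 splits into 3 disjoint pieces (area 0.7273, area 1, area 5.4168).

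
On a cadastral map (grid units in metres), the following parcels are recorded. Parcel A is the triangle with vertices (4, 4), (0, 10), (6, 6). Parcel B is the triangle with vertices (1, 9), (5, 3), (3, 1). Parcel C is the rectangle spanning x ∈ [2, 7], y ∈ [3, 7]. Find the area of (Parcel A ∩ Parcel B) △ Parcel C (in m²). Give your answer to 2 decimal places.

19.57

|Parcel A ∩ Parcel B| = 1.5.
|(Parcel A ∩ Parcel B) ∩ Parcel C| = 0.9667.
|(Parcel A ∩ Parcel B) △ Parcel C| = 1.5 + 20 − 1.9333 = 19.57.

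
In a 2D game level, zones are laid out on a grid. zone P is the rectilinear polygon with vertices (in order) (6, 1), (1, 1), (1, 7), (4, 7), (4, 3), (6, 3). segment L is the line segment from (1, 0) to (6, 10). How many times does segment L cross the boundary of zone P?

The segment meets the boundary at (4,6), (1.5,1).

2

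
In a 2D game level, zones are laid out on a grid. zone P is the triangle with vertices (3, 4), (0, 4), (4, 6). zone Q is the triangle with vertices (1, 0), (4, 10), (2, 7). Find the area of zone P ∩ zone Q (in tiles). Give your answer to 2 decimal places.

The intersection is the polygon with vertices (1.571,4), (1.692,4.846), (2.588,5.294), (2.2,4).
By the shoelace formula its area is 0.76.

0.76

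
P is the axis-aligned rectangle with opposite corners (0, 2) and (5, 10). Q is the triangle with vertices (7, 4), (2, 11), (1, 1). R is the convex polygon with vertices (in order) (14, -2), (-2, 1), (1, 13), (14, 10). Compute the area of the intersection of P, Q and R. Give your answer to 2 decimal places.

23.34

The intersection is the polygon with vertices (3,2), (1.1,2), (1.9,10), (2.714,10), (5,6.8), (5,3).
By the shoelace formula its area is 23.34.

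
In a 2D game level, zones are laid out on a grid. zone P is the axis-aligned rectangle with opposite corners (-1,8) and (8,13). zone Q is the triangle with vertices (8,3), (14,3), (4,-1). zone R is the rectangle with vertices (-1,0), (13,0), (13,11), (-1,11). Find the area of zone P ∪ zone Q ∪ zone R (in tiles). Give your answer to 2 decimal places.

172.95

By inclusion–exclusion:
Individual areas: |zone P| = 45, |zone Q| = 12, |zone R| = 154.
|zone P∩zone Q| = 0.
|zone P∩zone R|: x∈[-1,8], y∈[8,11] → 9·3 = 27.
|zone Q∩zone R| = 11.05.
|zone P∩zone Q∩zone R| = 0.
|zone P ∪ zone Q ∪ zone R| = 211 − 38.05 + 0 = 172.95.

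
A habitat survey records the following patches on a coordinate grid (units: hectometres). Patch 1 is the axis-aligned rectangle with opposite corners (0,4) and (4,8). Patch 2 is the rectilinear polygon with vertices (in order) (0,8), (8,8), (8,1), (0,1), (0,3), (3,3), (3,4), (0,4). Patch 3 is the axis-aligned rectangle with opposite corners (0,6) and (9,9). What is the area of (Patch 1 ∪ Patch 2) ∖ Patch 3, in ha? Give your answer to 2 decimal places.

|Patch 1 ∪ Patch 2| = 53.
|(Patch 1 ∪ Patch 2) ∩ Patch 3| = 16.
|(Patch 1 ∪ Patch 2) ∖ Patch 3| = 53 − 16 = 37.00.

37.00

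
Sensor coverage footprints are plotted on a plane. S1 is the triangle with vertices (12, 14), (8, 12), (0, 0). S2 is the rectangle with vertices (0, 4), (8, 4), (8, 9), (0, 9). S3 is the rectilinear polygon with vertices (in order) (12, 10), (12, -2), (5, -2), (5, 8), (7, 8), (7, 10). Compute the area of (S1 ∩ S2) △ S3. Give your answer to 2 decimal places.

81.74

|S1 ∩ S2| = 6.1905.
|(S1 ∩ S2) ∩ S3| = 2.2262.
|(S1 ∩ S2) △ S3| = 6.1905 + 80 − 4.4524 = 81.74.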